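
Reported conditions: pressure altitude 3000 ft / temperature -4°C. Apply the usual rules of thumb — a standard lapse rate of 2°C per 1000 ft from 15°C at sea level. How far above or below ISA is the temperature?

ISA temperature at 3000 ft = 15 − 2 × (3000/1000) = 9°C.
Deviation = OAT − ISA = -4 − 9 = -13°C.

ISA-13°C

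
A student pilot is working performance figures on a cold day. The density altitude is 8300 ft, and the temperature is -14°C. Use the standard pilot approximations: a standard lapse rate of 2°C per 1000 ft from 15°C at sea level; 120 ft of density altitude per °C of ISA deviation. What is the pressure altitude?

DA = PA + 120 × (OAT − (15 − 2·PA/1000)) = PA + 120·OAT − 1800 + 0.24·PA = 1.24·PA + 120·OAT − 1800.
So 1.24·PA = 8300 − 120 × (-14) + 1800 = 11780.
PA = 11780 / 1.24 = 9500 ft.

9500 ft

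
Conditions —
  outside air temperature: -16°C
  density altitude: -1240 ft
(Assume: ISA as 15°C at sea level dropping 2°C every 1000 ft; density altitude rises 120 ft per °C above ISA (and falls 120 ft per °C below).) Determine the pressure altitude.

2000 ft

DA = PA + 120 × (OAT − (15 − 2·PA/1000)) = PA + 120·OAT − 1800 + 0.24·PA = 1.24·PA + 120·OAT − 1800.
So 1.24·PA = -1240 − 120 × (-16) + 1800 = 2480.
PA = 2480 / 1.24 = 2000 ft.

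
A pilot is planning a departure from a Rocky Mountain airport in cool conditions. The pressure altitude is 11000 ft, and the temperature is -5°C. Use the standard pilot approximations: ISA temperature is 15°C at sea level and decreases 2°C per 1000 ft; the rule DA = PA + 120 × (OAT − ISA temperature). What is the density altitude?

11240 ft

ISA temperature at 11000 ft = 15 − 2 × (11000/1000) = -7°C.
ISA deviation = -5 − (-7) = +2°C.
Density altitude = 11000 + 120 × (2) = 11000 + (+240) = 11240 ft.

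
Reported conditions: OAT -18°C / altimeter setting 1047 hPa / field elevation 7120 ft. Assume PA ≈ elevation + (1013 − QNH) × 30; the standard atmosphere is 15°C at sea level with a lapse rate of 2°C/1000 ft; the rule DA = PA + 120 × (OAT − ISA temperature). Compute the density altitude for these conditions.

3604 ft

Pressure altitude = 7120 + (1013 − 1047) × 30 = 7120 + (-1020) = 6100 ft.
ISA temperature at 6100 ft = 15 − 2 × (6100/1000) = 2.8°C.
ISA deviation = -18 − 2.8 = -20.8°C.
Density altitude = 6100 + 120 × (-20.8) = 3604 ft.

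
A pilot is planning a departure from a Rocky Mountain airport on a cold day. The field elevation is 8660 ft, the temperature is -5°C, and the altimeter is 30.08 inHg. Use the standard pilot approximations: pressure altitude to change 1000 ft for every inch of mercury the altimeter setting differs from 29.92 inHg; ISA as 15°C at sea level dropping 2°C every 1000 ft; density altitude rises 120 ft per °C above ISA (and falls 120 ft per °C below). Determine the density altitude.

Pressure altitude = 8660 + (29.92 − 30.08) × 1000 = 8660 + (-160) = 8500 ft.
ISA temperature at 8500 ft = 15 − 2 × (8500/1000) = -2°C.
ISA deviation = -5 − (-2) = -3°C.
Density altitude = 8500 + 120 × (-3) = 8140 ft.

8140 ft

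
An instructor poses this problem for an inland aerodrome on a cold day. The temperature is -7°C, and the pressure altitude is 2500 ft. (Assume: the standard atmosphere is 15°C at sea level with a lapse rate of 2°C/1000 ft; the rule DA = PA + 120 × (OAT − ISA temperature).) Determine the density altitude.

ISA temperature at 2500 ft = 15 − 2 × (2500/1000) = 10°C.
ISA deviation = -7 − 10 = -17°C.
Density altitude = 2500 + 120 × (-17) = 2500 + (-2040) = 460 ft.

460 ft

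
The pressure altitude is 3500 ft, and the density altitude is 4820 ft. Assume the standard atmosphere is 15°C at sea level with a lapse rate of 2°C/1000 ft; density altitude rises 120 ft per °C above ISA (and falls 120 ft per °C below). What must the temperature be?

19°C

Density altitude − pressure altitude = 4820 − 3500 = +1320 ft.
At 120 ft/°C that is an ISA deviation of 1320/120 = +11°C.
ISA temperature at 3500 ft = 15 − 2 × (3500/1000) = 8°C.
OAT = ISA + deviation = 8 + (+11) = 19°C.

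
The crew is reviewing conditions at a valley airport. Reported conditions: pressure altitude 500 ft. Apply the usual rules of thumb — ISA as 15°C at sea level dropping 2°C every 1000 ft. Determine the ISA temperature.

ISA temperature = 15 − 2 × (500/1000) = 15 − 1 = 14°C.

14°C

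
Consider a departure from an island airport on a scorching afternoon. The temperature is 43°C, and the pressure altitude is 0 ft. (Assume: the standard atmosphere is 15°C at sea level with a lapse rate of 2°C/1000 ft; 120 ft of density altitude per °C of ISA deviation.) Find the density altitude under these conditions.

3360 ft

ISA temperature at 0 ft = 15 − 2 × (0/1000) = 15°C.
ISA deviation = 43 − 15 = +28°C.
Density altitude = 0 + 120 × (28) = 0 + (+3360) = 3360 ft.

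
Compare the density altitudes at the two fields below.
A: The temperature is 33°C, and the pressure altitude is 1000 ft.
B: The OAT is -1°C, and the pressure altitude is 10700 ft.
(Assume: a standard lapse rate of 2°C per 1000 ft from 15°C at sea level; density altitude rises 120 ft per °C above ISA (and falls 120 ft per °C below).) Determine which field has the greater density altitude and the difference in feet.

A: ISA temp = 13°C, deviation +20°C, DA = 1000 + 120 × 20 = 3400 ft.
B: ISA temp = -6.4°C, deviation +5.4°C, DA = 10700 + 120 × 5.4 = 11348 ft.
B is higher by 11348 − 3400 = 7948 ft.

B by 7948 ft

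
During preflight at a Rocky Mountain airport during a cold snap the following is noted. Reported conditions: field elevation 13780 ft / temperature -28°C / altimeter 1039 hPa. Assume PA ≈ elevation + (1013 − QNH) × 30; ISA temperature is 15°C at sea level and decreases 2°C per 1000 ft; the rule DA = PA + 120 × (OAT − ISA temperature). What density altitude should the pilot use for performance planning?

10960 ft

Pressure altitude = 13780 + (1013 − 1039) × 30 = 13780 + (-780) = 13000 ft.
ISA temperature at 13000 ft = 15 − 2 × (13000/1000) = -11°C.
ISA deviation = -28 − (-11) = -17°C.
Density altitude = 13000 + 120 × (-17) = 10960 ft.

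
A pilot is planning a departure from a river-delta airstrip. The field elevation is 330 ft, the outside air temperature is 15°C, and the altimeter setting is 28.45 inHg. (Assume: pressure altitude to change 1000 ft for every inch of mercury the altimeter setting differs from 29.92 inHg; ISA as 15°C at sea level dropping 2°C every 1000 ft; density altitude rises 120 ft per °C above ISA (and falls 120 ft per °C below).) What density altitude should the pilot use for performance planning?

Pressure altitude = 330 + (29.92 − 28.45) × 1000 = 330 + (+1470) = 1800 ft.
ISA temperature at 1800 ft = 15 − 2 × (1800/1000) = 11.4°C.
ISA deviation = 15 − 11.4 = +3.6°C.
Density altitude = 1800 + 120 × (3.6) = 2232 ft.

2232 ft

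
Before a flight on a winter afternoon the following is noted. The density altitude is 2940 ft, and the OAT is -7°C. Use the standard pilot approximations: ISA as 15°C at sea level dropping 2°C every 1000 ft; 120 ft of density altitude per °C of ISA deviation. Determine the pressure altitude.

DA = PA + 120 × (OAT − (15 − 2·PA/1000)) = PA + 120·OAT − 1800 + 0.24·PA = 1.24·PA + 120·OAT − 1800.
So 1.24·PA = 2940 − 120 × (-7) + 1800 = 5580.
PA = 5580 / 1.24 = 4500 ft.

4500 ft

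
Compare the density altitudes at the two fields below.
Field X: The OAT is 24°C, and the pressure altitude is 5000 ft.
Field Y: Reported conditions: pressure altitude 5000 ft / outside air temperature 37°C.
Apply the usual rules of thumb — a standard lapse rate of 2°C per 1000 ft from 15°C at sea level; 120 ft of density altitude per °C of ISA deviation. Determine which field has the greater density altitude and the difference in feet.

Field X: ISA temp = 5°C, deviation +19°C, DA = 5000 + 120 × 19 = 7280 ft.
Field Y: ISA temp = 5°C, deviation +32°C, DA = 5000 + 120 × 32 = 8840 ft.
Field Y is higher by 8840 − 7280 = 1560 ft.

Field Y by 1560 ft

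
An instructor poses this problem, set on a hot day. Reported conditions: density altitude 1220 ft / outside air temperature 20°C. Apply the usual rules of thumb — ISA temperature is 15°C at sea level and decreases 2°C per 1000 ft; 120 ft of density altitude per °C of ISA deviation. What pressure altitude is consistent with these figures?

500 ft

DA = PA + 120 × (OAT − (15 − 2·PA/1000)) = PA + 120·OAT − 1800 + 0.24·PA = 1.24·PA + 120·OAT − 1800.
So 1.24·PA = 1220 − 120 × 20 + 1800 = 620.
PA = 620 / 1.24 = 500 ft.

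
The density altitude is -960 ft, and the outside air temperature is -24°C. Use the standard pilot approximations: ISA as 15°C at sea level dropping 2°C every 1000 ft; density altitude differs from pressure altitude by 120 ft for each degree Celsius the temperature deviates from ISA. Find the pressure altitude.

DA = PA + 120 × (OAT − (15 − 2·PA/1000)) = PA + 120·OAT − 1800 + 0.24·PA = 1.24·PA + 120·OAT − 1800.
So 1.24·PA = -960 − 120 × (-24) + 1800 = 3720.
PA = 3720 / 1.24 = 3000 ft.

3000 ft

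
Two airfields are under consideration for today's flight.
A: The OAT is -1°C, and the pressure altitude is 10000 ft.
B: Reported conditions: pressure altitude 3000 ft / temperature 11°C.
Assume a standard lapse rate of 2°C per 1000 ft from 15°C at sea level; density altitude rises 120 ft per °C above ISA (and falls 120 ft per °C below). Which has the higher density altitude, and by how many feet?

A by 7240 ft

A: ISA temp = -5°C, deviation +4°C, DA = 10000 + 120 × 4 = 10480 ft.
B: ISA temp = 9°C, deviation +2°C, DA = 3000 + 120 × 2 = 3240 ft.
A is higher by 10480 − 3240 = 7240 ft.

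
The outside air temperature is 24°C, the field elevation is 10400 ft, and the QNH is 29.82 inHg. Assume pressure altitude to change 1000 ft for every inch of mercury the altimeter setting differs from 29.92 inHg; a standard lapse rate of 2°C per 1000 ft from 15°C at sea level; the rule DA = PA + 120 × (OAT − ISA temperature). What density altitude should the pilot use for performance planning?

Pressure altitude = 10400 + (29.92 − 29.82) × 1000 = 10400 + (+100) = 10500 ft.
ISA temperature at 10500 ft = 15 − 2 × (10500/1000) = -6°C.
ISA deviation = 24 − (-6) = +30°C.
Density altitude = 10500 + 120 × (30) = 14100 ft.

14100 ft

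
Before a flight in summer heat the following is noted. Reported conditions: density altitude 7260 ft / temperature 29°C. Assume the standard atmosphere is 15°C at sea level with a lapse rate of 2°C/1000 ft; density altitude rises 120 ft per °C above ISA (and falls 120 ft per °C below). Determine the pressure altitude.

4500 ft

DA = PA + 120 × (OAT − (15 − 2·PA/1000)) = PA + 120·OAT − 1800 + 0.24·PA = 1.24·PA + 120·OAT − 1800.
So 1.24·PA = 7260 − 120 × 29 + 1800 = 5580.
PA = 5580 / 1.24 = 4500 ft.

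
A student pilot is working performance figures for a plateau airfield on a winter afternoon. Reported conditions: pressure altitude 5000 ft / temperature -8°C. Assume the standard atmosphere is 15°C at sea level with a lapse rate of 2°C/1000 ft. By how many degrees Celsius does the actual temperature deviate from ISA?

ISA-13°C

ISA temperature at 5000 ft = 15 − 2 × (5000/1000) = 5°C.
Deviation = OAT − ISA = -8 − 5 = -13°C.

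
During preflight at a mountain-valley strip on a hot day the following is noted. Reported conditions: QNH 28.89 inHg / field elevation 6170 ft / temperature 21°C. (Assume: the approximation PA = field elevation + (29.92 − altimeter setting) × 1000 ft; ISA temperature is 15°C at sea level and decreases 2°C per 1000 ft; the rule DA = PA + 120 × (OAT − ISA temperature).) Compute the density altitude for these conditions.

Pressure altitude = 6170 + (29.92 − 28.89) × 1000 = 6170 + (+1030) = 7200 ft.
ISA temperature at 7200 ft = 15 − 2 × (7200/1000) = 0.6°C.
ISA deviation = 21 − 0.6 = +20.4°C.
Density altitude = 7200 + 120 × (20.4) = 9648 ft.

9648 ft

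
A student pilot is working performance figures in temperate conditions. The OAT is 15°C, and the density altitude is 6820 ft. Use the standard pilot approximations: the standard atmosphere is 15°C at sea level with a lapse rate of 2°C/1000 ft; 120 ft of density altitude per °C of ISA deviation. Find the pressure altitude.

5500 ft

DA = PA + 120 × (OAT − (15 − 2·PA/1000)) = PA + 120·OAT − 1800 + 0.24·PA = 1.24·PA + 120·OAT − 1800.
So 1.24·PA = 6820 − 120 × 15 + 1800 = 6820.
PA = 6820 / 1.24 = 5500 ft.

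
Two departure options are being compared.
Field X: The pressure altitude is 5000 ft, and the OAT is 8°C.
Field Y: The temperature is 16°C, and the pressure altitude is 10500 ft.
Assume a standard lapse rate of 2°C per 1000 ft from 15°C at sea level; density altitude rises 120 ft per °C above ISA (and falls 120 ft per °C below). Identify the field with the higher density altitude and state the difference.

Field X: ISA temp = 5°C, deviation +3°C, DA = 5000 + 120 × 3 = 5360 ft.
Field Y: ISA temp = -6°C, deviation +22°C, DA = 10500 + 120 × 22 = 13140 ft.
Field Y is higher by 13140 − 5360 = 7780 ft.

Field Y by 7780 ft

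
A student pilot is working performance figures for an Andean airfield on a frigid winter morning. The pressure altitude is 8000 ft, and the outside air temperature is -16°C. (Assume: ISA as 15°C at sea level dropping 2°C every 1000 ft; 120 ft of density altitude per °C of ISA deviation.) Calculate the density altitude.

ISA temperature at 8000 ft = 15 − 2 × (8000/1000) = -1°C.
ISA deviation = -16 − (-1) = -15°C.
Density altitude = 8000 + 120 × (-15) = 8000 + (-1800) = 6200 ft.

6200 ft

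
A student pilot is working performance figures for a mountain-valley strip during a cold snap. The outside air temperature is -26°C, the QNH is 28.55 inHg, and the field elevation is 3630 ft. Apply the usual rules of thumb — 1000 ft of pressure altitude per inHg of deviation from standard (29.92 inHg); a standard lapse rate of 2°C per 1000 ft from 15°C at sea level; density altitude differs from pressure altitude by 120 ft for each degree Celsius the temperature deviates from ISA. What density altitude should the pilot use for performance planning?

1280 ft

Pressure altitude = 3630 + (29.92 − 28.55) × 1000 = 3630 + (+1370) = 5000 ft.
ISA temperature at 5000 ft = 15 − 2 × (5000/1000) = 5°C.
ISA deviation = -26 − 5 = -31°C.
Density altitude = 5000 + 120 × (-31) = 1280 ft.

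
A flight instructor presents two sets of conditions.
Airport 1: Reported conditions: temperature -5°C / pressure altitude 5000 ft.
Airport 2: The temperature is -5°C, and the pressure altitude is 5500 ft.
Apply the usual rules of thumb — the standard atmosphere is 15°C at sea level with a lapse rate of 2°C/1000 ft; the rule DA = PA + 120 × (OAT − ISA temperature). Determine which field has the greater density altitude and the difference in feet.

Airport 2 by 620 ft

Airport 1: ISA temp = 5°C, deviation -10°C, DA = 5000 + 120 × (-10) = 3800 ft.
Airport 2: ISA temp = 4°C, deviation -9°C, DA = 5500 + 120 × (-9) = 4420 ft.
Airport 2 is higher by 4420 − 3800 = 620 ft.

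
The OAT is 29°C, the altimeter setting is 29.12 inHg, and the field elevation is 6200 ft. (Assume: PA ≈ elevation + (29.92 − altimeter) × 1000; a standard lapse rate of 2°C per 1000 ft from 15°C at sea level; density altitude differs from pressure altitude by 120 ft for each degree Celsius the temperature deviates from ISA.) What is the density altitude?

Pressure altitude = 6200 + (29.92 − 29.12) × 1000 = 6200 + (+800) = 7000 ft.
ISA temperature at 7000 ft = 15 − 2 × (7000/1000) = 1°C.
ISA deviation = 29 − 1 = +28°C.
Density altitude = 7000 + 120 × (28) = 10360 ft.

10360 ft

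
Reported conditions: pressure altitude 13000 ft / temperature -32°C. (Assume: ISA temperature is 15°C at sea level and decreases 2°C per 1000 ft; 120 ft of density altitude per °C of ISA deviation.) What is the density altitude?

10480 ft

ISA temperature at 13000 ft = 15 − 2 × (13000/1000) = -11°C.
ISA deviation = -32 − (-11) = -21°C.
Density altitude = 13000 + 120 × (-21) = 13000 + (-2520) = 10480 ft.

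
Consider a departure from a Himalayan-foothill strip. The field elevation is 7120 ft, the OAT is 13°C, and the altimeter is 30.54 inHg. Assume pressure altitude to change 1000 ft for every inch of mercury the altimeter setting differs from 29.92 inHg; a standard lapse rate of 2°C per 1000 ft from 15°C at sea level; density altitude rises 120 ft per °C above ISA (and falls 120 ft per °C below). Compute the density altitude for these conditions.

7820 ft

Pressure altitude = 7120 + (29.92 − 30.54) × 1000 = 7120 + (-620) = 6500 ft.
ISA temperature at 6500 ft = 15 − 2 × (6500/1000) = 2°C.
ISA deviation = 13 − 2 = +11°C.
Density altitude = 6500 + 120 × (11) = 7820 ft.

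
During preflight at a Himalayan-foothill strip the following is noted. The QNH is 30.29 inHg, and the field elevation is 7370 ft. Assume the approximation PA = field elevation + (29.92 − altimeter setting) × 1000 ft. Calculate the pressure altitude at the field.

Pressure correction = (29.92 − 30.29) × 1000 = -370 ft.
Pressure altitude = 7370 + (-370) = 7000 ft.

7000 ft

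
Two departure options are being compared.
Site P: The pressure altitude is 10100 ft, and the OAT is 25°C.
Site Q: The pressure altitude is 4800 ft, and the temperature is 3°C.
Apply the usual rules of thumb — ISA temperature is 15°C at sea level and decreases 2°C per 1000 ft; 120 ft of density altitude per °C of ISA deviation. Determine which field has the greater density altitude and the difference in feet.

Site P by 9212 ft

Site P: ISA temp = -5.2°C, deviation +30.2°C, DA = 10100 + 120 × 30.2 = 13724 ft.
Site Q: ISA temp = 5.4°C, deviation -2.4°C, DA = 4800 + 120 × (-2.4) = 4512 ft.
Site P is higher by 13724 − 4512 = 9212 ft.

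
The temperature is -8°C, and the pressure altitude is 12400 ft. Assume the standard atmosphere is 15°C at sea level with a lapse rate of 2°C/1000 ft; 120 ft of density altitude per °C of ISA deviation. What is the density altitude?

12616 ft

ISA temperature at 12400 ft = 15 − 2 × (12400/1000) = -9.8°C.
ISA deviation = -8 − (-9.8) = +1.8°C.
Density altitude = 12400 + 120 × (1.8) = 12400 + (+216) = 12616 ft.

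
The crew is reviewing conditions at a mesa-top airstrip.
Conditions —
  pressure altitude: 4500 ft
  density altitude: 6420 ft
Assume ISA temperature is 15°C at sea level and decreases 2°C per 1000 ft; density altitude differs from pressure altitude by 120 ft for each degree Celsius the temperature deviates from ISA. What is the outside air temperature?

Density altitude − pressure altitude = 6420 − 4500 = +1920 ft.
At 120 ft/°C that is an ISA deviation of 1920/120 = +16°C.
ISA temperature at 4500 ft = 15 − 2 × (4500/1000) = 6°C.
OAT = ISA + deviation = 6 + (+16) = 22°C.

22°C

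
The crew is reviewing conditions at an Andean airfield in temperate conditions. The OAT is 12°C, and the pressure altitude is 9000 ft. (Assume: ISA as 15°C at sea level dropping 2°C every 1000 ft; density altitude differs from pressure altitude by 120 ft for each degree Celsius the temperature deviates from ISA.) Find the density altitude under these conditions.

ISA temperature at 9000 ft = 15 − 2 × (9000/1000) = -3°C.
ISA deviation = 12 − (-3) = +15°C.
Density altitude = 9000 + 120 × (15) = 9000 + (+1800) = 10800 ft.

10800 ft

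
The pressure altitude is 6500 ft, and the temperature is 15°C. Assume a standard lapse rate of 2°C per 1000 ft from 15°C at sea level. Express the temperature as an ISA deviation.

ISA temperature at 6500 ft = 15 − 2 × (6500/1000) = 2°C.
Deviation = OAT − ISA = 15 − 2 = +13°C.

ISA+13°C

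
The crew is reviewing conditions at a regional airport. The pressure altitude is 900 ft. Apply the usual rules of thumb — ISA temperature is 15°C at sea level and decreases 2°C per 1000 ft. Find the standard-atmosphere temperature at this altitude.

ISA temperature = 15 − 2 × (900/1000) = 15 − 1.8 = 13.2°C.

13.2°C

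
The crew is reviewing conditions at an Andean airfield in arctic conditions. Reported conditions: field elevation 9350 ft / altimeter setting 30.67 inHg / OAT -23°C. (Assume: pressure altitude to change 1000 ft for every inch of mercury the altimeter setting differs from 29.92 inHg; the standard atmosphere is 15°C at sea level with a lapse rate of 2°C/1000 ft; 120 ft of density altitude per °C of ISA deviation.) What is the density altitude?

Pressure altitude = 9350 + (29.92 − 30.67) × 1000 = 9350 + (-750) = 8600 ft.
ISA temperature at 8600 ft = 15 − 2 × (8600/1000) = -2.2°C.
ISA deviation = -23 − (-2.2) = -20.8°C.
Density altitude = 8600 + 120 × (-20.8) = 6104 ft.

6104 ft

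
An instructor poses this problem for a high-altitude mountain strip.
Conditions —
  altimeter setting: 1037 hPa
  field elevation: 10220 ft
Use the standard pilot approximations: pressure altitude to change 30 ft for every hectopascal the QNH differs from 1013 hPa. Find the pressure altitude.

9500 ft

Pressure correction = (1013 − 1037) × 30 = -720 ft.
Pressure altitude = 10220 + (-720) = 9500 ft.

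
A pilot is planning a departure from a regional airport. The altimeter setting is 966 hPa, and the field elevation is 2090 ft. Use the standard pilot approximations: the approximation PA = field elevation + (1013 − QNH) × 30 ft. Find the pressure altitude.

3500 ft

Pressure correction = (1013 − 966) × 30 = +1410 ft.
Pressure altitude = 2090 + (+1410) = 3500 ft.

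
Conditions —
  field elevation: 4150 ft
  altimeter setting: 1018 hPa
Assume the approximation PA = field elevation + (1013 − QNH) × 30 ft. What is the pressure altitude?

Pressure correction = (1013 − 1018) × 30 = -150 ft.
Pressure altitude = 4150 + (-150) = 4000 ft.

4000 ft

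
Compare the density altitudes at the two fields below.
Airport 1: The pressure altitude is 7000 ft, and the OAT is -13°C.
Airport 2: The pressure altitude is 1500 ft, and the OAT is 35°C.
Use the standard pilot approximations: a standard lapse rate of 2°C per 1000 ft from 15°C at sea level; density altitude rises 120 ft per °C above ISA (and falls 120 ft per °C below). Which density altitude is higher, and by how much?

Airport 1: ISA temp = 1°C, deviation -14°C, DA = 7000 + 120 × (-14) = 5320 ft.
Airport 2: ISA temp = 12°C, deviation +23°C, DA = 1500 + 120 × 23 = 4260 ft.
Airport 1 is higher by 5320 − 4260 = 1060 ft.

Airport 1 by 1060 ft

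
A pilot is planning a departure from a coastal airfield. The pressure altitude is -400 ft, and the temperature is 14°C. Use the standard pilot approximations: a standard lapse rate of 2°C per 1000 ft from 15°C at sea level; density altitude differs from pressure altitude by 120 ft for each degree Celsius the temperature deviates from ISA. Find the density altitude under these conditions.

-616 ft

ISA temperature at -400 ft = 15 − 2 × (-400/1000) = 15.8°C.
ISA deviation = 14 − 15.8 = -1.8°C.
Density altitude = -400 + 120 × (-1.8) = -400 + (-216) = -616 ft.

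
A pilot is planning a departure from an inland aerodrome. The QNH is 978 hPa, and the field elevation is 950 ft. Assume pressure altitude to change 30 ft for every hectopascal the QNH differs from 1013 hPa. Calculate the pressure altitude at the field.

2000 ft

Pressure correction = (1013 − 978) × 30 = +1050 ft.
Pressure altitude = 950 + (+1050) = 2000 ft.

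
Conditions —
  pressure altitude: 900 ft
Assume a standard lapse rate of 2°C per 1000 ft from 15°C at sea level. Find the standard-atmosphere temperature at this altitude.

13.2°C

ISA temperature = 15 − 2 × (900/1000) = 15 − 1.8 = 13.2°C.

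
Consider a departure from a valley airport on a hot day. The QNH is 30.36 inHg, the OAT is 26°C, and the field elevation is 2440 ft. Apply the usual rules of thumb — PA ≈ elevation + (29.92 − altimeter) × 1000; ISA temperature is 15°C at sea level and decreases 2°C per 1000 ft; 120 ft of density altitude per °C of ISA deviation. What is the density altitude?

3800 ft

Pressure altitude = 2440 + (29.92 − 30.36) × 1000 = 2440 + (-440) = 2000 ft.
ISA temperature at 2000 ft = 15 − 2 × (2000/1000) = 11°C.
ISA deviation = 26 − 11 = +15°C.
Density altitude = 2000 + 120 × (15) = 3800 ft.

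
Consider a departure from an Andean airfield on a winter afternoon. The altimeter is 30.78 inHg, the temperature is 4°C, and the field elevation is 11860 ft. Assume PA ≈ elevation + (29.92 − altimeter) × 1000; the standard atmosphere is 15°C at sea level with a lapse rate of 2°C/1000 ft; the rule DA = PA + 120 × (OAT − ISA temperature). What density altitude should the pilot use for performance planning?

Pressure altitude = 11860 + (29.92 − 30.78) × 1000 = 11860 + (-860) = 11000 ft.
ISA temperature at 11000 ft = 15 − 2 × (11000/1000) = -7°C.
ISA deviation = 4 − (-7) = +11°C.
Density altitude = 11000 + 120 × (11) = 12320 ft.

12320 ft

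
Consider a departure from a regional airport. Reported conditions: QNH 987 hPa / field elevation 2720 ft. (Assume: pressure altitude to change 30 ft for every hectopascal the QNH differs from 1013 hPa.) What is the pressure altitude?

3500 ft

Pressure correction = (1013 − 987) × 30 = +780 ft.
Pressure altitude = 2720 + (+780) = 3500 ft.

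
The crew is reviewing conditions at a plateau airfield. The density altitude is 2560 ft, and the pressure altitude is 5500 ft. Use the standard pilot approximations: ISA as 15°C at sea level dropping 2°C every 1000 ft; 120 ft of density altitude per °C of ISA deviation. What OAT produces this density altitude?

-20.5°C

Density altitude − pressure altitude = 2560 − 5500 = -2940 ft.
At 120 ft/°C that is an ISA deviation of -2940/120 = -24.5°C.
ISA temperature at 5500 ft = 15 − 2 × (5500/1000) = 4°C.
OAT = ISA + deviation = 4 + (-24.5) = -20.5°C.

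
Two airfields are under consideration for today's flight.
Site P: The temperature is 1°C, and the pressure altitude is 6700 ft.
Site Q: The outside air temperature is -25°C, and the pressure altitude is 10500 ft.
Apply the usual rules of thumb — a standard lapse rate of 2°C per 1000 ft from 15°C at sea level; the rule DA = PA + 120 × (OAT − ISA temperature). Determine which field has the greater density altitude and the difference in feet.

Site Q by 1592 ft

Site P: ISA temp = 1.6°C, deviation -0.6°C, DA = 6700 + 120 × (-0.6) = 6628 ft.
Site Q: ISA temp = -6°C, deviation -19°C, DA = 10500 + 120 × (-19) = 8220 ft.
Site Q is higher by 8220 − 6628 = 1592 ft.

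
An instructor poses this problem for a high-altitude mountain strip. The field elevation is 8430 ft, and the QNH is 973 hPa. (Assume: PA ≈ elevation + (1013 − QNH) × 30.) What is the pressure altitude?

9630 ft

Pressure correction = (1013 − 973) × 30 = +1200 ft.
Pressure altitude = 8430 + (+1200) = 9630 ft.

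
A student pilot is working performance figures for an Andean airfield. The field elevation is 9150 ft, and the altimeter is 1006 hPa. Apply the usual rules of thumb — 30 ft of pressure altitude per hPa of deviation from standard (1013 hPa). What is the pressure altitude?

9360 ft

Pressure correction = (1013 − 1006) × 30 = +210 ft.
Pressure altitude = 9150 + (+210) = 9360 ft.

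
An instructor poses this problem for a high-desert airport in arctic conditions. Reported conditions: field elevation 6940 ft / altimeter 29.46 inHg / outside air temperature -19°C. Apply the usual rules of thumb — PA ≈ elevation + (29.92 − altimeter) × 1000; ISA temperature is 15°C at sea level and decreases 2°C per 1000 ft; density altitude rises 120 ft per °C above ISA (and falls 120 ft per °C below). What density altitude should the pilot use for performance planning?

Pressure altitude = 6940 + (29.92 − 29.46) × 1000 = 6940 + (+460) = 7400 ft.
ISA temperature at 7400 ft = 15 − 2 × (7400/1000) = 0.2°C.
ISA deviation = -19 − 0.2 = -19.2°C.
Density altitude = 7400 + 120 × (-19.2) = 5096 ft.

5096 ft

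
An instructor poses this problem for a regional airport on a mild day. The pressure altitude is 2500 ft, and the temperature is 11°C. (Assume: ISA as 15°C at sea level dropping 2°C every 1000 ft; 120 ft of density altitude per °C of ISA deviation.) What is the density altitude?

ISA temperature at 2500 ft = 15 − 2 × (2500/1000) = 10°C.
ISA deviation = 11 − 10 = +1°C.
Density altitude = 2500 + 120 × (1) = 2500 + (+120) = 2620 ft.

2620 ft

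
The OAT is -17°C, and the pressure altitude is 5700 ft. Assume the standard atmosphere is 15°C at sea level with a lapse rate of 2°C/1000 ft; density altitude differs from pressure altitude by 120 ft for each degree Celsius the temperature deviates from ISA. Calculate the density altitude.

ISA temperature at 5700 ft = 15 − 2 × (5700/1000) = 3.6°C.
ISA deviation = -17 − 3.6 = -20.6°C.
Density altitude = 5700 + 120 × (-20.6) = 5700 + (-2472) = 3228 ft.

3228 ft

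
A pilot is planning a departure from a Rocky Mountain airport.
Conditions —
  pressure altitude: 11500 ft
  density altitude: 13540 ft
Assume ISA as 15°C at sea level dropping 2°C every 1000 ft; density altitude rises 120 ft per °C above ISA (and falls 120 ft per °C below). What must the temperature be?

9°C

Density altitude − pressure altitude = 13540 − 11500 = +2040 ft.
At 120 ft/°C that is an ISA deviation of 2040/120 = +17°C.
ISA temperature at 11500 ft = 15 − 2 × (11500/1000) = -8°C.
OAT = ISA + deviation = -8 + (+17) = 9°C.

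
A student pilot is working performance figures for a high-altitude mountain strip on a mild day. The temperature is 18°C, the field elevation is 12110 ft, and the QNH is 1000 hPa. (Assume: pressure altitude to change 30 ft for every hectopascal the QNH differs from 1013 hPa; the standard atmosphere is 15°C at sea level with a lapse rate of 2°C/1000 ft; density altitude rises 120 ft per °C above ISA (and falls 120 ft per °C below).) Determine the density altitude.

15860 ft

Pressure altitude = 12110 + (1013 − 1000) × 30 = 12110 + (+390) = 12500 ft.
ISA temperature at 12500 ft = 15 − 2 × (12500/1000) = -10°C.
ISA deviation = 18 − (-10) = +28°C.
Density altitude = 12500 + 120 × (28) = 15860 ft.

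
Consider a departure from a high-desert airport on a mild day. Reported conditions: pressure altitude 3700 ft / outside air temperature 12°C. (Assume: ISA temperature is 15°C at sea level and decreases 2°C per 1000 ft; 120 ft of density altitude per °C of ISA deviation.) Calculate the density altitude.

4228 ft

ISA temperature at 3700 ft = 15 − 2 × (3700/1000) = 7.6°C.
ISA deviation = 12 − 7.6 = +4.4°C.
Density altitude = 3700 + 120 × (4.4) = 3700 + (+528) = 4228 ft.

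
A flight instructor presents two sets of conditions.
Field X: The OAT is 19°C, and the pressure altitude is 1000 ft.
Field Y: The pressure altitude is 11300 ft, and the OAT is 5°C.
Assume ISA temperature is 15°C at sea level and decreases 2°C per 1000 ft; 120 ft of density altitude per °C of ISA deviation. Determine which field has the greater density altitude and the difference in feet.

Field X: ISA temp = 13°C, deviation +6°C, DA = 1000 + 120 × 6 = 1720 ft.
Field Y: ISA temp = -7.6°C, deviation +12.6°C, DA = 11300 + 120 × 12.6 = 12812 ft.
Field Y is higher by 12812 − 1720 = 11092 ft.

Field Y by 11092 ft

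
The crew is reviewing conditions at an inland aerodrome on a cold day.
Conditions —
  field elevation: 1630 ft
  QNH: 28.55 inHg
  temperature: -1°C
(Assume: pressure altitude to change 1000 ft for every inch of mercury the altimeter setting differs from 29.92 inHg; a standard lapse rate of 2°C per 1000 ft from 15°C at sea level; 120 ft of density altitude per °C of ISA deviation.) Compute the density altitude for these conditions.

1800 ft

Pressure altitude = 1630 + (29.92 − 28.55) × 1000 = 1630 + (+1370) = 3000 ft.
ISA temperature at 3000 ft = 15 − 2 × (3000/1000) = 9°C.
ISA deviation = -1 − 9 = -10°C.
Density altitude = 3000 + 120 × (-10) = 1800 ft.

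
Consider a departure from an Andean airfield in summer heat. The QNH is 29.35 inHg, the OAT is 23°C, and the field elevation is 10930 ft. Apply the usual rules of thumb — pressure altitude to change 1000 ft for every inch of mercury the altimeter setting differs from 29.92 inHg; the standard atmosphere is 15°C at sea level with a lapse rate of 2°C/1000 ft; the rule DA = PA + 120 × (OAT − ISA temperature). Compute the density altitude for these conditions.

15220 ft

Pressure altitude = 10930 + (29.92 − 29.35) × 1000 = 10930 + (+570) = 11500 ft.
ISA temperature at 11500 ft = 15 − 2 × (11500/1000) = -8°C.
ISA deviation = 23 − (-8) = +31°C.
Density altitude = 11500 + 120 × (31) = 15220 ft.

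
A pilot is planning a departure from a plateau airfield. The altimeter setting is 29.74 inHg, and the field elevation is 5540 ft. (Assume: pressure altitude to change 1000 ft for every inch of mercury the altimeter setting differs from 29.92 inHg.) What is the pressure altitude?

5720 ft

Pressure correction = (29.92 − 29.74) × 1000 = +180 ft.
Pressure altitude = 5540 + (+180) = 5720 ft.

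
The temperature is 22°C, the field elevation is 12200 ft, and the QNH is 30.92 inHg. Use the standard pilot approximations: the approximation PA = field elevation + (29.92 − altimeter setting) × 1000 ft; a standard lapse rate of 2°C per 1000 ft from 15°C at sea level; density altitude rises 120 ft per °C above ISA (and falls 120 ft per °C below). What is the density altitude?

14728 ft

Pressure altitude = 12200 + (29.92 − 30.92) × 1000 = 12200 + (-1000) = 11200 ft.
ISA temperature at 11200 ft = 15 − 2 × (11200/1000) = -7.4°C.
ISA deviation = 22 − (-7.4) = +29.4°C.
Density altitude = 11200 + 120 × (29.4) = 14728 ft.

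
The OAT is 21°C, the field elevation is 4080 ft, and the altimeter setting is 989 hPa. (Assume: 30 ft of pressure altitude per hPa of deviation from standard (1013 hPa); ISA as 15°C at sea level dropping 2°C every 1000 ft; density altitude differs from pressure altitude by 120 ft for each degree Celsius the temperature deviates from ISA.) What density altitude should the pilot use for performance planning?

Pressure altitude = 4080 + (1013 − 989) × 30 = 4080 + (+720) = 4800 ft.
ISA temperature at 4800 ft = 15 − 2 × (4800/1000) = 5.4°C.
ISA deviation = 21 − 5.4 = +15.6°C.
Density altitude = 4800 + 120 × (15.6) = 6672 ft.

6672 ft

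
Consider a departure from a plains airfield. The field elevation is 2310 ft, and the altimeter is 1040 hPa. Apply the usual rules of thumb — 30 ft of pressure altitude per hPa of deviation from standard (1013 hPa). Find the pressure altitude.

1500 ft

Pressure correction = (1013 − 1040) × 30 = -810 ft.
Pressure altitude = 2310 + (-810) = 1500 ft.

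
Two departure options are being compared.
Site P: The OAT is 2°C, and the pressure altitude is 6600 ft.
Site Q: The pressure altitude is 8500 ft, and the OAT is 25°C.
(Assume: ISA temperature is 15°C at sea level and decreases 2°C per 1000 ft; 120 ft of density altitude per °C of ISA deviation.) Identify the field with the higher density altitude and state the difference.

Site P: ISA temp = 1.8°C, deviation +0.2°C, DA = 6600 + 120 × 0.2 = 6624 ft.
Site Q: ISA temp = -2°C, deviation +27°C, DA = 8500 + 120 × 27 = 11740 ft.
Site Q is higher by 11740 − 6624 = 5116 ft.

Site Q by 5116 ft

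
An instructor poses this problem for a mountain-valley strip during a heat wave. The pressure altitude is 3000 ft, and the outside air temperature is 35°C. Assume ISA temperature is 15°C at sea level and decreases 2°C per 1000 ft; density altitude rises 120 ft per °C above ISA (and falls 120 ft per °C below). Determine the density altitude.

ISA temperature at 3000 ft = 15 − 2 × (3000/1000) = 9°C.
ISA deviation = 35 − 9 = +26°C.
Density altitude = 3000 + 120 × (26) = 3000 + (+3120) = 6120 ft.

6120 ft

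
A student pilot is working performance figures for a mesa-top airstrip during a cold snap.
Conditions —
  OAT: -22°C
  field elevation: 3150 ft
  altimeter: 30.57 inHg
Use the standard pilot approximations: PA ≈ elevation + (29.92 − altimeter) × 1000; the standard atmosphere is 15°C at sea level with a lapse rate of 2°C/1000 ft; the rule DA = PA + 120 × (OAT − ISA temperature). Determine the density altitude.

-1340 ft

Pressure altitude = 3150 + (29.92 − 30.57) × 1000 = 3150 + (-650) = 2500 ft.
ISA temperature at 2500 ft = 15 − 2 × (2500/1000) = 10°C.
ISA deviation = -22 − 10 = -32°C.
Density altitude = 2500 + 120 × (-32) = -1340 ft.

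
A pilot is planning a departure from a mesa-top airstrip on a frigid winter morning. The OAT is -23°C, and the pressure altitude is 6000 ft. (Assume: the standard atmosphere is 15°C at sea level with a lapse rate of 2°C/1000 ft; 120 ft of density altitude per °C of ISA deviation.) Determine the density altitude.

2880 ft

ISA temperature at 6000 ft = 15 − 2 × (6000/1000) = 3°C.
ISA deviation = -23 − 3 = -26°C.
Density altitude = 6000 + 120 × (-26) = 6000 + (-3120) = 2880 ft.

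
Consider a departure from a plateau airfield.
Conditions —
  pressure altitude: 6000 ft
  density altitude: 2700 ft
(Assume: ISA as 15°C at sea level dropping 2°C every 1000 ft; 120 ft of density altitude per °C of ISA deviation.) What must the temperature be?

Density altitude − pressure altitude = 2700 − 6000 = -3300 ft.
At 120 ft/°C that is an ISA deviation of -3300/120 = -27.5°C.
ISA temperature at 6000 ft = 15 − 2 × (6000/1000) = 3°C.
OAT = ISA + deviation = 3 + (-27.5) = -24.5°C.

-24.5°C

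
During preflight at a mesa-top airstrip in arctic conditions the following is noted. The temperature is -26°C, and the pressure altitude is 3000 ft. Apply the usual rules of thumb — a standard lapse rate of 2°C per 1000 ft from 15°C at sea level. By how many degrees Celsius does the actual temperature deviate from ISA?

ISA-35°C

ISA temperature at 3000 ft = 15 − 2 × (3000/1000) = 9°C.
Deviation = OAT − ISA = -26 − 9 = -35°C.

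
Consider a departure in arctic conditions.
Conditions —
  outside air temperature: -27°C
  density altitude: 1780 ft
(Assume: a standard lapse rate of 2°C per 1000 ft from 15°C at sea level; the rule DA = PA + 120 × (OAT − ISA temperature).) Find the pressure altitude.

DA = PA + 120 × (OAT − (15 − 2·PA/1000)) = PA + 120·OAT − 1800 + 0.24·PA = 1.24·PA + 120·OAT − 1800.
So 1.24·PA = 1780 − 120 × (-27) + 1800 = 6820.
PA = 6820 / 1.24 = 5500 ft.

5500 ft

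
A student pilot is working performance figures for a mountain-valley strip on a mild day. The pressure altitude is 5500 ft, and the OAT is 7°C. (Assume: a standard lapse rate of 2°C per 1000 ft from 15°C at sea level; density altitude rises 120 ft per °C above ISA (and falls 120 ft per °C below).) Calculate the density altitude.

5860 ft

ISA temperature at 5500 ft = 15 − 2 × (5500/1000) = 4°C.
ISA deviation = 7 − 4 = +3°C.
Density altitude = 5500 + 120 × (3) = 5500 + (+360) = 5860 ft.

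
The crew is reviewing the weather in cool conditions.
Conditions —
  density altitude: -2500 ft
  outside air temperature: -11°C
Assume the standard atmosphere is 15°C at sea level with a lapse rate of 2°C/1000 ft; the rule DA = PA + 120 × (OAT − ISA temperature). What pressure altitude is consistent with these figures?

500 ft

DA = PA + 120 × (OAT − (15 − 2·PA/1000)) = PA + 120·OAT − 1800 + 0.24·PA = 1.24·PA + 120·OAT − 1800.
So 1.24·PA = -2500 − 120 × (-11) + 1800 = 620.
PA = 620 / 1.24 = 500 ft.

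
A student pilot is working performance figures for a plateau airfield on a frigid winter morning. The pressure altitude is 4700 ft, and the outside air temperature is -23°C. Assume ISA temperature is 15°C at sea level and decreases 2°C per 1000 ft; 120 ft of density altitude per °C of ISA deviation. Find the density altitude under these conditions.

ISA temperature at 4700 ft = 15 − 2 × (4700/1000) = 5.6°C.
ISA deviation = -23 − 5.6 = -28.6°C.
Density altitude = 4700 + 120 × (-28.6) = 4700 + (-3432) = 1268 ft.

1268 ft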